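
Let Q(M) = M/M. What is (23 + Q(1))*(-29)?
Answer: -696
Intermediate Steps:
Q(M) = 1
(23 + Q(1))*(-29) = (23 + 1)*(-29) = 24*(-29) = -696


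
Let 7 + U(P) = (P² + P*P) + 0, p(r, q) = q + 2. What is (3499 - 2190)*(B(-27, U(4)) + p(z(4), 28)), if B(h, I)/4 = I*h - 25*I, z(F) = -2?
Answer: -6767530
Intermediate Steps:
p(r, q) = 2 + q
U(P) = -7 + 2*P² (U(P) = -7 + ((P² + P*P) + 0) = -7 + ((P² + P²) + 0) = -7 + (2*P² + 0) = -7 + 2*P²)
B(h, I) = -100*I + 4*I*h (B(h, I) = 4*(I*h - 25*I) = 4*(-25*I + I*h) = -100*I + 4*I*h)
(3499 - 2190)*(B(-27, U(4)) + p(z(4), 28)) = (3499 - 2190)*(4*(-7 + 2*4²)*(-25 - 27) + (2 + 28)) = 1309*(4*(-7 + 2*16)*(-52) + 30) = 1309*(4*(-7 + 32)*(-52) + 30) = 1309*(4*25*(-52) + 30) = 1309*(-5200 + 30) = 1309*(-5170) = -6767530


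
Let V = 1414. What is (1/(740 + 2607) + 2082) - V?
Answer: 2235797/3347 ≈ 668.00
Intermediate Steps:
(1/(740 + 2607) + 2082) - V = (1/(740 + 2607) + 2082) - 1*1414 = (1/3347 + 2082) - 1414 = 6968455/3347 - 1414 = 2235797/3347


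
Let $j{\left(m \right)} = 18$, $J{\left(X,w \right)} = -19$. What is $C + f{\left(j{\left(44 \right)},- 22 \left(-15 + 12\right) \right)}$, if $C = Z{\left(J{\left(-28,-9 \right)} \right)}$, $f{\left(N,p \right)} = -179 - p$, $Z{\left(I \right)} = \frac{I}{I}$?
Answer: $-244$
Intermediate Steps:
$Z{\left(I \right)} = 1$
$C = 1$
$C + f{\left(j{\left(44 \right)},- 22 \left(-15 + 12\right) \right)} = 1 - \left(179 - 22 \left(-15 + 12\right)\right) = 1 - \left(179 - -66\right) = 1 - 245 = -244$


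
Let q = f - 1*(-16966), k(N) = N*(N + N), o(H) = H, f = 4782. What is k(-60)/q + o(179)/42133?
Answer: 76812623/229077121 ≈ 0.33531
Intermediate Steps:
k(N) = 2*N² (k(N) = N*(2*N) = 2*N²)
q = 21748 (q = 4782 - 1*(-16966) = 4782 + 16966 = 21748)
k(-60)/q + o(179)/42133 = (2*(-60)²)/21748 + 179/42133 = (2*3600)*(1/21748) + 179*(1/42133) = 7200*(1/21748) + 179/42133 = 1800/5437 + 179/42133 = 76812623/229077121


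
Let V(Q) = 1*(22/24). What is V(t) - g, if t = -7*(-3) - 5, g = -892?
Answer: 10715/12 ≈ 892.92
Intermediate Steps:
t = 16 (t = 21 - 5 = 16)
V(Q) = 11/12 (V(Q) = 1*(22*(1/24)) = 1*(11/12) = 11/12)
V(t) - g = 11/12 - 1*(-892) = 11/12 + 892 = 10715/12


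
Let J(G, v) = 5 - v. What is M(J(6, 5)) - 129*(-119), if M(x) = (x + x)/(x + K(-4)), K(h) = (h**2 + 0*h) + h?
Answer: 15351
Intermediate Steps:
K(h) = h + h**2 (K(h) = (h**2 + 0) + h = h**2 + h = h + h**2)
M(x) = 2*x/(12 + x) (M(x) = (x + x)/(x - 4*(1 - 4)) = (2*x)/(x - 4*(-3)) = (2*x)/(x + 12) = (2*x)/(12 + x) = 2*x/(12 + x))
M(J(6, 5)) - 129*(-119) = 2*(5 - 1*5)/(12 + (5 - 1*5)) - 129*(-119) = 2*(5 - 5)/(12 + (5 - 5)) + 15351 = 2*0/(12 + 0) + 15351 = 2*0/12 + 15351 = 2*0*(1/12) + 15351 = 0 + 15351 = 15351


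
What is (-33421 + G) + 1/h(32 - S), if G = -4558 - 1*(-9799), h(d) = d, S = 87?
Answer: -1549901/55 ≈ -28180.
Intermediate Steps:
G = 5241 (G = -4558 + 9799 = 5241)
(-33421 + G) + 1/h(32 - S) = (-33421 + 5241) + 1/(32 - 1*87) = -28180 + 1/(32 - 87) = -28180 + 1/(-55) = -28180 - 1/55 = -1549901/55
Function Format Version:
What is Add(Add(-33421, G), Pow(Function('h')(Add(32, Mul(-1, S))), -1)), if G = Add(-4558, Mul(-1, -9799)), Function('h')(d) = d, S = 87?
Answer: Rational(-1549901, 55) ≈ -28180.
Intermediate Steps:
G = 5241 (G = Add(-4558, 9799) = 5241)
Add(Add(-33421, G), Pow(Function('h')(Add(32, Mul(-1, S))), -1)) = Add(Add(-33421, 5241), Pow(Add(32, Mul(-1, 87)), -1)) = Add(-28180, Pow(Add(32, -87), -1)) = Add(-28180, Pow(-55, -1)) = Add(-28180, Rational(-1, 55)) = Rational(-1549901, 55)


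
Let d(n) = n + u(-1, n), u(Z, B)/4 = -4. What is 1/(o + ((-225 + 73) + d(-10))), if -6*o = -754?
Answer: -3/157 ≈ -0.019108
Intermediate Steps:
o = 377/3 (o = -⅙*(-754) = 377/3 ≈ 125.67)
u(Z, B) = -16 (u(Z, B) = 4*(-4) = -16)
d(n) = -16 + n (d(n) = n - 16 = -16 + n)
1/(o + ((-225 + 73) + d(-10))) = 1/(377/3 + ((-225 + 73) + (-16 - 10))) = 1/(377/3 + (-152 - 26)) = 1/(377/3 - 178) = 1/(-157/3) = -3/157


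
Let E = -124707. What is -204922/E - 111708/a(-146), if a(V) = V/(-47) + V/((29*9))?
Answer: -399257821403/9103611 ≈ -43857.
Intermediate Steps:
a(V) = -214*V/12267 (a(V) = V*(-1/47) + V/261 = -V/47 + V*(1/261) = -V/47 + V/261 = -214*V/12267)
-204922/E - 111708/a(-146) = -204922/(-124707) - 111708/((-214/12267*(-146))) = -204922*(-1/124707) - 111708/31244/12267 = 204922/124707 - 111708*12267/31244 = 204922/124707 - 3201687/73 = -399257821403/9103611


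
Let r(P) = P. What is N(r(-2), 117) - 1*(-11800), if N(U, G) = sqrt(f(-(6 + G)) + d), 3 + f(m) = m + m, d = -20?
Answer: 11800 + I*sqrt(269) ≈ 11800.0 + 16.401*I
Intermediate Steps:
f(m) = -3 + 2*m (f(m) = -3 + (m + m) = -3 + 2*m)
N(U, G) = sqrt(-35 - 2*G) (N(U, G) = sqrt((-3 + 2*(-(6 + G))) - 20) = sqrt((-3 + 2*(-6 - G)) - 20) = sqrt((-3 + (-12 - 2*G)) - 20) = sqrt((-15 - 2*G) - 20) = sqrt(-35 - 2*G))
N(r(-2), 117) - 1*(-11800) = sqrt(-35 - 2*117) - 1*(-11800) = sqrt(-35 - 234) + 11800 = sqrt(-269) + 11800 = I*sqrt(269) + 11800 = 11800 + I*sqrt(269)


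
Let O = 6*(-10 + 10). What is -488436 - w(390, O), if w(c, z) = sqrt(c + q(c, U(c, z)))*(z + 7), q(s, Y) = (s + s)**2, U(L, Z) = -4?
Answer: -488436 - 7*sqrt(608790) ≈ -4.9390e+5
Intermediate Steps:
q(s, Y) = 4*s**2 (q(s, Y) = (2*s)**2 = 4*s**2)
O = 0 (O = 6*0 = 0)
w(c, z) = sqrt(c + 4*c**2)*(7 + z) (w(c, z) = sqrt(c + 4*c**2)*(z + 7) = sqrt(c + 4*c**2)*(7 + z))
-488436 - w(390, O) = -488436 - sqrt(390*(1 + 4*390))*(7 + 0) = -488436 - sqrt(390*(1 + 1560))*7 = -488436 - sqrt(390*1561)*7 = -488436 - sqrt(608790)*7 = -488436 - 7*sqrt(608790)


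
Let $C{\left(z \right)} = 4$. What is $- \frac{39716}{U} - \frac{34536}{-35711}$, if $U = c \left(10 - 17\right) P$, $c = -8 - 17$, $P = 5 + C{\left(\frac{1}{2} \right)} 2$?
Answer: $- \frac{103056052}{6249425} \approx -16.49$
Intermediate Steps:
$P = 13$ ($P = 5 + 4 \cdot 2 = 5 + 8 = 13$)
$c = -25$
$U = 2275$ ($U = - 25 \left(10 - 17\right) 13 = \left(-25\right) \left(-7\right) 13 = 175 \cdot 13 = 2275$)
$- \frac{39716}{U} - \frac{34536}{-35711} = - \frac{39716}{2275} - \frac{34536}{-35711} = \left(-39716\right) \frac{1}{2275} - - \frac{34536}{35711} = - \frac{39716}{2275} + \frac{34536}{35711} = - \frac{103056052}{6249425}$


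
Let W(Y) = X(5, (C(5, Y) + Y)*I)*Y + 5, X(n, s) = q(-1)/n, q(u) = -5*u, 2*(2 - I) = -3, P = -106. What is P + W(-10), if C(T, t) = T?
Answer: -111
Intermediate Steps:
I = 7/2 (I = 2 - ½*(-3) = 2 + 3/2 = 7/2 ≈ 3.5000)
X(n, s) = 5/n (X(n, s) = (-5*(-1))/n = 5/n)
W(Y) = 5 + Y (W(Y) = (5/5)*Y + 5 = (5*(⅕))*Y + 5 = 1*Y + 5 = Y + 5 = 5 + Y)
P + W(-10) = -106 + (5 - 10) = -106 - 5 = -111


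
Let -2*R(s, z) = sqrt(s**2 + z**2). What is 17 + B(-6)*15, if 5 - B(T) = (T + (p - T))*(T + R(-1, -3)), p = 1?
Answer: 182 + 15*sqrt(10)/2 ≈ 205.72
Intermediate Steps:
R(s, z) = -sqrt(s**2 + z**2)/2
B(T) = 5 + sqrt(10)/2 - T (B(T) = 5 - (T + (1 - T))*(T - sqrt((-1)**2 + (-3)**2)/2) = 5 - (T - sqrt(1 + 9)/2) = 5 - (T - sqrt(10)/2) = 5 + (sqrt(10)/2 - T) = 5 + sqrt(10)/2 - T)
17 + B(-6)*15 = 17 + (5 + sqrt(10)/2 - 1*(-6))*15 = 17 + (5 + sqrt(10)/2 + 6)*15 = 17 + (11 + sqrt(10)/2)*15 = 17 + (165 + 15*sqrt(10)/2) = 182 + 15*sqrt(10)/2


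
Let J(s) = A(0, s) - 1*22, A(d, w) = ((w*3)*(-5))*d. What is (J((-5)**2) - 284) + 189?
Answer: -117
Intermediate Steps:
A(d, w) = -15*d*w (A(d, w) = ((3*w)*(-5))*d = (-15*w)*d = -15*d*w)
J(s) = -22 (J(s) = -15*0*s - 1*22 = 0 - 22 = -22)
(J((-5)**2) - 284) + 189 = (-22 - 284) + 189 = -306 + 189 = -117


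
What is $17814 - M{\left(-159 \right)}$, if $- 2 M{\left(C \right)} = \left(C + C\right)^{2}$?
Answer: $68376$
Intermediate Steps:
$M{\left(C \right)} = - 2 C^{2}$ ($M{\left(C \right)} = - \frac{\left(C + C\right)^{2}}{2} = - \frac{\left(2 C\right)^{2}}{2} = - \frac{4 C^{2}}{2} = - 2 C^{2}$)
$17814 - M{\left(-159 \right)} = 17814 - - 2 \left(-159\right)^{2} = 17814 - \left(-2\right) 25281 = 17814 - -50562 = 17814 + 50562 = 68376$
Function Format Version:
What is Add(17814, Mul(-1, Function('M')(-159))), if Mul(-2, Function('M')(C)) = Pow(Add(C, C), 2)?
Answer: 68376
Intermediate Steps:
Function('M')(C) = Mul(-2, Pow(C, 2)) (Function('M')(C) = Mul(Rational(-1, 2), Pow(Add(C, C), 2)) = Mul(Rational(-1, 2), Pow(Mul(2, C), 2)) = Mul(Rational(-1, 2), Mul(4, Pow(C, 2))) = Mul(-2, Pow(C, 2)))
Add(17814, Mul(-1, Function('M')(-159))) = Add(17814, Mul(-1, Mul(-2, Pow(-159, 2)))) = Add(17814, Mul(-1, Mul(-2, 25281))) = Add(17814, Mul(-1, -50562)) = Add(17814, 50562) = 68376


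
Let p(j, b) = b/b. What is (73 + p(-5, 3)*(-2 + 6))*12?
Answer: 924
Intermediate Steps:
p(j, b) = 1
(73 + p(-5, 3)*(-2 + 6))*12 = (73 + 1*(-2 + 6))*12 = (73 + 1*4)*12 = (73 + 4)*12 = 77*12 = 924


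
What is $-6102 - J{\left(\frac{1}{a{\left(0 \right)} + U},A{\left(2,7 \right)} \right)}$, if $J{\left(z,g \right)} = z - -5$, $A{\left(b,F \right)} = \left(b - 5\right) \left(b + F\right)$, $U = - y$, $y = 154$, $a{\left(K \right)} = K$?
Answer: $- \frac{940477}{154} \approx -6107.0$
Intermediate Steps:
$U = -154$ ($U = \left(-1\right) 154 = -154$)
$A{\left(b,F \right)} = \left(-5 + b\right) \left(F + b\right)$
$J{\left(z,g \right)} = 5 + z$ ($J{\left(z,g \right)} = z + 5 = 5 + z$)
$-6102 - J{\left(\frac{1}{a{\left(0 \right)} + U},A{\left(2,7 \right)} \right)} = -6102 - \left(5 + \frac{1}{0 - 154}\right) = -6102 - \left(5 + \frac{1}{-154}\right) = -6102 - \left(5 - \frac{1}{154}\right) = -6102 - \frac{769}{154} = - \frac{940477}{154}$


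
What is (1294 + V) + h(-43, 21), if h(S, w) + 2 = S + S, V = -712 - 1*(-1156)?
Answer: 1650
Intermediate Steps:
V = 444 (V = -712 + 1156 = 444)
h(S, w) = -2 + 2*S (h(S, w) = -2 + (S + S) = -2 + 2*S)
(1294 + V) + h(-43, 21) = (1294 + 444) + (-2 + 2*(-43)) = 1738 + (-2 - 86) = 1738 - 88 = 1650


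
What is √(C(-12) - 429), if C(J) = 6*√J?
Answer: √(-429 + 12*I*√3) ≈ 0.5016 + 20.718*I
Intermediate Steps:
√(C(-12) - 429) = √(6*√(-12) - 429) = √(6*(2*I*√3) - 429) = √(12*I*√3 - 429) = √(-429 + 12*I*√3)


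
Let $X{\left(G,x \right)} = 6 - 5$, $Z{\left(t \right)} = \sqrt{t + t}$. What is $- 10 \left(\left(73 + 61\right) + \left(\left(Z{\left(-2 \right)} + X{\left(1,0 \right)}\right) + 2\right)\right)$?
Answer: $-1370 - 20 i \approx -1370.0 - 20.0 i$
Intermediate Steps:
$Z{\left(t \right)} = \sqrt{2} \sqrt{t}$ ($Z{\left(t \right)} = \sqrt{2 t} = \sqrt{2} \sqrt{t}$)
$X{\left(G,x \right)} = 1$ ($X{\left(G,x \right)} = 6 - 5 = 1$)
$- 10 \left(\left(73 + 61\right) + \left(\left(Z{\left(-2 \right)} + X{\left(1,0 \right)}\right) + 2\right)\right) = - 10 \left(\left(73 + 61\right) + \left(\left(\sqrt{2} \sqrt{-2} + 1\right) + 2\right)\right) = - 10 \left(134 + \left(\left(\sqrt{2} i \sqrt{2} + 1\right) + 2\right)\right) = - 10 \left(134 + \left(\left(2 i + 1\right) + 2\right)\right) = - 10 \left(134 + \left(\left(1 + 2 i\right) + 2\right)\right) = - 10 \left(134 + \left(3 + 2 i\right)\right) = - 10 \left(137 + 2 i\right) = -1370 - 20 i$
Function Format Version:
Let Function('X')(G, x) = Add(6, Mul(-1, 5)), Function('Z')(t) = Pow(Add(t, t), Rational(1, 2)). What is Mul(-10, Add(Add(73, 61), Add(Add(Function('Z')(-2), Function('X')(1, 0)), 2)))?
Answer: Add(-1370, Mul(-20, I)) ≈ Add(-1370.0, Mul(-20.000, I))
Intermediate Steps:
Function('Z')(t) = Mul(Pow(2, Rational(1, 2)), Pow(t, Rational(1, 2))) (Function('Z')(t) = Pow(Mul(2, t), Rational(1, 2)) = Mul(Pow(2, Rational(1, 2)), Pow(t, Rational(1, 2))))
Function('X')(G, x) = 1 (Function('X')(G, x) = Add(6, -5) = 1)
Mul(-10, Add(Add(73, 61), Add(Add(Function('Z')(-2), Function('X')(1, 0)), 2))) = Mul(-10, Add(Add(73, 61), Add(Add(Mul(Pow(2, Rational(1, 2)), Pow(-2, Rational(1, 2))), 1), 2))) = Mul(-10, Add(134, Add(Add(Mul(Pow(2, Rational(1, 2)), Mul(I, Pow(2, Rational(1, 2)))), 1), 2))) = Mul(-10, Add(134, Add(Add(Mul(2, I), 1), 2))) = Mul(-10, Add(134, Add(Add(1, Mul(2, I)), 2))) = Mul(-10, Add(134, Add(3, Mul(2, I)))) = Mul(-10, Add(137, Mul(2, I))) = Add(-1370, Mul(-20, I))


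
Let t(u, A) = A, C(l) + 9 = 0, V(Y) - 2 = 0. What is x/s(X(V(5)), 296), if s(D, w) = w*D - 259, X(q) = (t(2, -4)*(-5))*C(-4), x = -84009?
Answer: 84009/53539 ≈ 1.5691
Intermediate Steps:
V(Y) = 2 (V(Y) = 2 + 0 = 2)
C(l) = -9 (C(l) = -9 + 0 = -9)
X(q) = -180 (X(q) = -4*(-5)*(-9) = 20*(-9) = -180)
s(D, w) = -259 + D*w (s(D, w) = D*w - 259 = -259 + D*w)
x/s(X(V(5)), 296) = -84009/(-259 - 180*296) = -84009/(-259 - 53280) = -84009/(-53539) = -84009*(-1/53539) = 84009/53539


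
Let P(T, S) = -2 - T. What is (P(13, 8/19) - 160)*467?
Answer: -81725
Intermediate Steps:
(P(13, 8/19) - 160)*467 = ((-2 - 1*13) - 160)*467 = ((-2 - 13) - 160)*467 = (-15 - 160)*467 = -175*467 = -81725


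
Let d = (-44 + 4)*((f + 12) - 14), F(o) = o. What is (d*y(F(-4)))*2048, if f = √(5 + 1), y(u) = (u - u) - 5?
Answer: -819200 + 409600*√6 ≈ 1.8411e+5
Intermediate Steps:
y(u) = -5 (y(u) = 0 - 5 = -5)
f = √6 ≈ 2.4495
d = 80 - 40*√6 (d = (-44 + 4)*((√6 + 12) - 14) = -40*((12 + √6) - 14) = -40*(-2 + √6) = 80 - 40*√6 ≈ -17.980)
(d*y(F(-4)))*2048 = ((80 - 40*√6)*(-5))*2048 = (-400 + 200*√6)*2048 = -819200 + 409600*√6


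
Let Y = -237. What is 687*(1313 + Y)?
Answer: 739212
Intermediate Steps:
687*(1313 + Y) = 687*(1313 - 237) = 687*1076 = 739212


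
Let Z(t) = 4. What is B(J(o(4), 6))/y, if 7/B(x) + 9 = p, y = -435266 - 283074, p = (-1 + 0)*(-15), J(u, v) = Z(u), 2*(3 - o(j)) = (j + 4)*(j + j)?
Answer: -1/615720 ≈ -1.6241e-6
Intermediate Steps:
o(j) = 3 - j*(4 + j) (o(j) = 3 - (j + 4)*(j + j)/2 = 3 - (4 + j)*2*j/2 = 3 - j*(4 + j))
J(u, v) = 4
p = 15 (p = -1*(-15) = 15)
y = -718340
B(x) = 7/6 (B(x) = 7/(-9 + 15) = 7/6)
B(J(o(4), 6))/y = (7/6)/(-718340) = (7/6)*(-1/718340) = -1/615720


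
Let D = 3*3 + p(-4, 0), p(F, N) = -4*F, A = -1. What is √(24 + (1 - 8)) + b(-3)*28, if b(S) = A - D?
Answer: -728 + √17 ≈ -723.88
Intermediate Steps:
D = 25 (D = 3*3 - 4*(-4) = 9 + 16 = 25)
b(S) = -26 (b(S) = -1 - 1*25 = -1 - 25 = -26)
√(24 + (1 - 8)) + b(-3)*28 = √(24 + (1 - 8)) - 26*28 = √(24 - 7) - 728 = √17 - 728 = -728 + √17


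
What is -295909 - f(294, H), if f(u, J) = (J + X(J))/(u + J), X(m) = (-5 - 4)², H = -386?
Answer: -27223933/92 ≈ -2.9591e+5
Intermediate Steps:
X(m) = 81 (X(m) = (-9)² = 81)
f(u, J) = (81 + J)/(J + u) (f(u, J) = (J + 81)/(u + J) = (81 + J)/(J + u))
-295909 - f(294, H) = -295909 - (81 - 386)/(-386 + 294) = -295909 - (-305)/(-92) = -295909 - (-1)*(-305)/92 = -295909 - 1*305/92 = -295909 - 305/92 = -27223933/92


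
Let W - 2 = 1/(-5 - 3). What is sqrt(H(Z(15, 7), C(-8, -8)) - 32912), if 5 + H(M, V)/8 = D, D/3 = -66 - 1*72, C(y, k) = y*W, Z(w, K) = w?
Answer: 2*I*sqrt(9066) ≈ 190.43*I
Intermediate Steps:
W = 15/8 (W = 2 + 1/(-5 - 3) = 2 + 1/(-8) = 2 - 1/8 = 15/8 ≈ 1.8750)
C(y, k) = 15*y/8 (C(y, k) = y*(15/8) = 15*y/8)
D = -414 (D = 3*(-66 - 1*72) = 3*(-66 - 72) = 3*(-138) = -414)
H(M, V) = -3352 (H(M, V) = -40 + 8*(-414) = -40 - 3312 = -3352)
sqrt(H(Z(15, 7), C(-8, -8)) - 32912) = sqrt(-3352 - 32912) = sqrt(-36264) = 2*I*sqrt(9066)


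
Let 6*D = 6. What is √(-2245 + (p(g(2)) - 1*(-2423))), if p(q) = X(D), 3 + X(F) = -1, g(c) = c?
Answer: √174 ≈ 13.191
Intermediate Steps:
D = 1 (D = (⅙)*6 = 1)
X(F) = -4 (X(F) = -3 - 1 = -4)
p(q) = -4
√(-2245 + (p(g(2)) - 1*(-2423))) = √(-2245 + (-4 - 1*(-2423))) = √(-2245 + (-4 + 2423)) = √(-2245 + 2419) = √174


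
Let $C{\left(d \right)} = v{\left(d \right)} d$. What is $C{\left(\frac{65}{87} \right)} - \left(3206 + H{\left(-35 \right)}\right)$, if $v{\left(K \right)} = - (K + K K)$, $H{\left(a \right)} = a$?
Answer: $- \frac{2088755213}{658503} \approx -3172.0$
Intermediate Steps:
$v{\left(K \right)} = - K - K^{2}$ ($v{\left(K \right)} = - (K + K^{2}) = - K - K^{2}$)
$C{\left(d \right)} = - d^{2} \left(1 + d\right)$ ($C{\left(d \right)} = - d \left(1 + d\right) d = - d^{2} \left(1 + d\right)$)
$C{\left(\frac{65}{87} \right)} - \left(3206 + H{\left(-35 \right)}\right) = \left(\frac{65}{87}\right)^{2} \left(-1 - \frac{65}{87}\right) - 3171 = \frac{4225 \left(-1 - \frac{65}{87}\right)}{7569} - 3171 = \frac{4225}{7569} \left(- \frac{152}{87}\right) - 3171 = - \frac{642200}{658503} - 3171 = - \frac{2088755213}{658503}$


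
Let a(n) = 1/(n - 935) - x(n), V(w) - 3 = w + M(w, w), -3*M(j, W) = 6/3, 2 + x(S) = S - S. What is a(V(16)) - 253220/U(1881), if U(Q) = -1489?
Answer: 704540033/4094750 ≈ 172.06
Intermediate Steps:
x(S) = -2 (x(S) = -2 + (S - S) = -2 + 0 = -2)
M(j, W) = -⅔ (M(j, W) = -2/3 = -⅓*2 = -⅔)
V(w) = 7/3 + w (V(w) = 3 + (w - ⅔) = 3 + (-⅔ + w) = 7/3 + w)
a(n) = 2 + 1/(-935 + n) (a(n) = 1/(n - 935) - 1*(-2) = 1/(-935 + n) + 2 = 2 + 1/(-935 + n))
a(V(16)) - 253220/U(1881) = (-1869 + 2*(7/3 + 16))/(-935 + (7/3 + 16)) - 253220/(-1489) = (-1869 + 2*(55/3))/(-935 + 55/3) - 253220*(-1)/1489 = (-1869 + 110/3)/(-2750/3) - 1*(-253220/1489) = -3/2750*(-5497/3) + 253220/1489 = 5497/2750 + 253220/1489 = 704540033/4094750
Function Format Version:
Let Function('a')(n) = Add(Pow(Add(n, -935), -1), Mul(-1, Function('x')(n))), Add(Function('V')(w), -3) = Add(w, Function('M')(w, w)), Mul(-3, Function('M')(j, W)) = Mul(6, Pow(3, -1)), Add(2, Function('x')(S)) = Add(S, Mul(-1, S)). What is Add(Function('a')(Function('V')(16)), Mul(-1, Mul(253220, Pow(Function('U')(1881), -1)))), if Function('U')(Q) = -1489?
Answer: Rational(704540033, 4094750) ≈ 172.06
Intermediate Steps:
Function('x')(S) = -2 (Function('x')(S) = Add(-2, Add(S, Mul(-1, S))) = Add(-2, 0) = -2)
Function('M')(j, W) = Rational(-2, 3) (Function('M')(j, W) = Mul(Rational(-1, 3), Mul(6, Pow(3, -1))) = Mul(Rational(-1, 3), Mul(6, Rational(1, 3))) = Mul(Rational(-1, 3), 2) = Rational(-2, 3))
Function('V')(w) = Add(Rational(7, 3), w) (Function('V')(w) = Add(3, Add(w, Rational(-2, 3))) = Add(3, Add(Rational(-2, 3), w)) = Add(Rational(7, 3), w))
Function('a')(n) = Add(2, Pow(Add(-935, n), -1)) (Function('a')(n) = Add(Pow(Add(n, -935), -1), Mul(-1, -2)) = Add(Pow(Add(-935, n), -1), 2) = Add(2, Pow(Add(-935, n), -1)))
Add(Function('a')(Function('V')(16)), Mul(-1, Mul(253220, Pow(Function('U')(1881), -1)))) = Add(Mul(Pow(Add(-935, Add(Rational(7, 3), 16)), -1), Add(-1869, Mul(2, Add(Rational(7, 3), 16)))), Mul(-1, Mul(253220, Pow(-1489, -1)))) = Add(Mul(Pow(Add(-935, Rational(55, 3)), -1), Add(-1869, Mul(2, Rational(55, 3)))), Mul(-1, Mul(253220, Rational(-1, 1489)))) = Add(Mul(Pow(Rational(-2750, 3), -1), Add(-1869, Rational(110, 3))), Mul(-1, Rational(-253220, 1489))) = Add(Mul(Rational(-3, 2750), Rational(-5497, 3)), Rational(253220, 1489)) = Add(Rational(5497, 2750), Rational(253220, 1489)) = Rational(704540033, 4094750)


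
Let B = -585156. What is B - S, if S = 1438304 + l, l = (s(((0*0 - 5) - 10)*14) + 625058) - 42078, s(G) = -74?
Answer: -2606366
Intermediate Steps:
l = 582906 (l = (-74 + 625058) - 42078 = 624984 - 42078 = 582906)
S = 2021210 (S = 1438304 + 582906 = 2021210)
B - S = -585156 - 1*2021210 = -585156 - 2021210 = -2606366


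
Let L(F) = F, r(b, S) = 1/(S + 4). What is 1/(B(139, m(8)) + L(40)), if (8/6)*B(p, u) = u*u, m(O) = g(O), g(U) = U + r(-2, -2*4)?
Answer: 64/5443 ≈ 0.011758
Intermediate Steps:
r(b, S) = 1/(4 + S)
g(U) = -¼ + U (g(U) = U + 1/(4 - 2*4) = U + 1/(4 - 8) = U + 1/(-4) = U - ¼ = -¼ + U)
m(O) = -¼ + O
B(p, u) = 3*u²/4 (B(p, u) = 3*(u*u)/4 = 3*u²/4)
1/(B(139, m(8)) + L(40)) = 1/(3*(-¼ + 8)²/4 + 40) = 1/(3*(31/4)²/4 + 40) = 1/((¾)*(961/16) + 40) = 1/(2883/64 + 40) = 1/(5443/64) = 64/5443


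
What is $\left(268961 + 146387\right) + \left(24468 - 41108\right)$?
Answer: $398708$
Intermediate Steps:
$\left(268961 + 146387\right) + \left(24468 - 41108\right) = 415348 - 16640 = 398708$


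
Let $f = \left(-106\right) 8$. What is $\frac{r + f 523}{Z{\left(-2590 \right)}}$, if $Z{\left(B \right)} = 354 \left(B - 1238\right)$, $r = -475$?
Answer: $\frac{49331}{150568} \approx 0.32763$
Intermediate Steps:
$Z{\left(B \right)} = -438252 + 354 B$ ($Z{\left(B \right)} = 354 \left(-1238 + B\right) = -438252 + 354 B$)
$f = -848$
$\frac{r + f 523}{Z{\left(-2590 \right)}} = \frac{-475 - 443504}{-438252 + 354 \left(-2590\right)} = \frac{-475 - 443504}{-438252 - 916860} = - \frac{443979}{-1355112} = \left(-443979\right) \left(- \frac{1}{1355112}\right) = \frac{49331}{150568}$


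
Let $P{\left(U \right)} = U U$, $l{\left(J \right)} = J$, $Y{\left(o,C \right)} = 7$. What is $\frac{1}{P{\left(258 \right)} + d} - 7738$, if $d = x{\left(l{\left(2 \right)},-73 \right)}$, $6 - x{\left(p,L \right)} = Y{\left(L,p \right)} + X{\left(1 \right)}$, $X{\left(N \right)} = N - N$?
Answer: $- \frac{515064493}{66563} \approx -7738.0$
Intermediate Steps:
$X{\left(N \right)} = 0$
$P{\left(U \right)} = U^{2}$
$x{\left(p,L \right)} = -1$ ($x{\left(p,L \right)} = 6 - \left(7 + 0\right) = 6 - 7 = -1$)
$d = -1$
$\frac{1}{P{\left(258 \right)} + d} - 7738 = \frac{1}{258^{2} - 1} - 7738 = \frac{1}{66564 - 1} - 7738 = \frac{1}{66563} - 7738 = - \frac{515064493}{66563}$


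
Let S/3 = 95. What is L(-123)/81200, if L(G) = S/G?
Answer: -19/665840 ≈ -2.8535e-5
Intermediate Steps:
S = 285 (S = 3*95 = 285)
L(G) = 285/G
L(-123)/81200 = (285/(-123))/81200 = (285*(-1/123))*(1/81200) = -95/41*1/81200 = -19/665840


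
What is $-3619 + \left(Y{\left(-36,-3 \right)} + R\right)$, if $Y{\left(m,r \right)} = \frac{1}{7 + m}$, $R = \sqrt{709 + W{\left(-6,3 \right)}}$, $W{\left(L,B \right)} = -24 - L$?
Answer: $- \frac{104952}{29} + \sqrt{691} \approx -3592.7$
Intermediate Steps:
$R = \sqrt{691}$ ($R = \sqrt{709 - 18} = \sqrt{691} \approx 26.287$)
$-3619 + \left(Y{\left(-36,-3 \right)} + R\right) = -3619 + \left(\frac{1}{7 - 36} + \sqrt{691}\right) = -3619 + \left(\frac{1}{-29} + \sqrt{691}\right) = -3619 - \left(\frac{1}{29} - \sqrt{691}\right) = - \frac{104952}{29} + \sqrt{691}$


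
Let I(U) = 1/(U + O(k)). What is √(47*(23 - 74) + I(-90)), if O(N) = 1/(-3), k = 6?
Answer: I*√176038890/271 ≈ 48.959*I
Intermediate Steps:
O(N) = -⅓
I(U) = 1/(-⅓ + U) (I(U) = 1/(U - ⅓) = 1/(-⅓ + U))
√(47*(23 - 74) + I(-90)) = √(47*(23 - 74) + 3/(-1 + 3*(-90))) = √(47*(-51) + 3/(-1 - 270)) = √(-2397 + 3/(-271)) = √(-2397 + 3*(-1/271)) = √(-2397 - 3/271) = √(-649590/271) = I*√176038890/271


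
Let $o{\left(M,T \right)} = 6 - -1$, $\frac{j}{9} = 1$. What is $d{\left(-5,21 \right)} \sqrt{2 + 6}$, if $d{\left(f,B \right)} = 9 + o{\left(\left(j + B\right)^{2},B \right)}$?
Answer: $32 \sqrt{2} \approx 45.255$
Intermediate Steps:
$j = 9$ ($j = 9 \cdot 1 = 9$)
$o{\left(M,T \right)} = 7$ ($o{\left(M,T \right)} = 6 + 1 = 7$)
$d{\left(f,B \right)} = 16$ ($d{\left(f,B \right)} = 9 + 7 = 16$)
$d{\left(-5,21 \right)} \sqrt{2 + 6} = 16 \sqrt{2 + 6} = 16 \sqrt{8} = 16 \cdot 2 \sqrt{2} = 32 \sqrt{2}$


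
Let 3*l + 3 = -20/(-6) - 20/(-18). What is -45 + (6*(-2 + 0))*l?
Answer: -457/9 ≈ -50.778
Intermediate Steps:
l = 13/27 (l = -1 + (-20/(-6) - 20/(-18))/3 = -1 + (-20*(-⅙) - 20*(-1/18))/3 = -1 + (10/3 + 10/9)/3 = -1 + (⅓)*(40/9) = -1 + 40/27 = 13/27 ≈ 0.48148)
-45 + (6*(-2 + 0))*l = -45 + (6*(-2 + 0))*(13/27) = -45 + (6*(-2))*(13/27) = -45 - 12*13/27 = -45 - 52/9 = -457/9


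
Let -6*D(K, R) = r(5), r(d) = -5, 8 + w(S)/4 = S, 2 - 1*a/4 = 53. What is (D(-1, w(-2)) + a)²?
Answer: 1485961/36 ≈ 41277.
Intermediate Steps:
a = -204 (a = 8 - 4*53 = 8 - 212 = -204)
w(S) = -32 + 4*S
D(K, R) = ⅚ (D(K, R) = -⅙*(-5) = ⅚)
(D(-1, w(-2)) + a)² = (⅚ - 204)² = (-1219/6)² = 1485961/36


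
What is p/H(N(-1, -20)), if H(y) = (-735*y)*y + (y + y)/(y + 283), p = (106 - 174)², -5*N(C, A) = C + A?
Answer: -16600160/46545681 ≈ -0.35664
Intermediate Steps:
N(C, A) = -A/5 - C/5 (N(C, A) = -(C + A)/5 = -(A + C)/5 = -A/5 - C/5)
p = 4624 (p = (-68)² = 4624)
H(y) = -735*y² + 2*y/(283 + y) (H(y) = -735*y² + (2*y)/(283 + y) = -735*y² + 2*y/(283 + y))
p/H(N(-1, -20)) = 4624/(((-⅕*(-20) - ⅕*(-1))*(2 - 208005*(-⅕*(-20) - ⅕*(-1)) - 735*(-⅕*(-20) - ⅕*(-1))²)/(283 + (-⅕*(-20) - ⅕*(-1))))) = 4624/(((4 + ⅕)*(2 - 208005*(4 + ⅕) - 735*(4 + ⅕)²)/(283 + (4 + ⅕)))) = 4624/((21*(2 - 208005*21/5 - 735*(21/5)²)/(5*(283 + 21/5)))) = 4624/((21*(2 - 873621 - 735*441/25)/(5*(1436/5)))) = 4624/(((21/5)*(5/1436)*(2 - 873621 - 64827/5))) = 4624/(((21/5)*(5/1436)*(-4432922/5))) = 4624/(-46545681/3590) = 4624*(-3590/46545681) = -16600160/46545681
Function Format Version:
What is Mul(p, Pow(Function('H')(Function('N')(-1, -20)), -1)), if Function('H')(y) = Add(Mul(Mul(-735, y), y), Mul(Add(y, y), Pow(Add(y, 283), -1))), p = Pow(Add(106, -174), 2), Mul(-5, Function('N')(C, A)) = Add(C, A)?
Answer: Rational(-16600160, 46545681) ≈ -0.35664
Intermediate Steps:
Function('N')(C, A) = Add(Mul(Rational(-1, 5), A), Mul(Rational(-1, 5), C)) (Function('N')(C, A) = Mul(Rational(-1, 5), Add(C, A)) = Mul(Rational(-1, 5), Add(A, C)) = Add(Mul(Rational(-1, 5), A), Mul(Rational(-1, 5), C)))
p = 4624 (p = Pow(-68, 2) = 4624)
Function('H')(y) = Add(Mul(-735, Pow(y, 2)), Mul(2, y, Pow(Add(283, y), -1))) (Function('H')(y) = Add(Mul(-735, Pow(y, 2)), Mul(Mul(2, y), Pow(Add(283, y), -1))) = Add(Mul(-735, Pow(y, 2)), Mul(2, y, Pow(Add(283, y), -1))))
Mul(p, Pow(Function('H')(Function('N')(-1, -20)), -1)) = Mul(4624, Pow(Mul(Add(Mul(Rational(-1, 5), -20), Mul(Rational(-1, 5), -1)), Pow(Add(283, Add(Mul(Rational(-1, 5), -20), Mul(Rational(-1, 5), -1))), -1), Add(2, Mul(-208005, Add(Mul(Rational(-1, 5), -20), Mul(Rational(-1, 5), -1))), Mul(-735, Pow(Add(Mul(Rational(-1, 5), -20), Mul(Rational(-1, 5), -1)), 2)))), -1)) = Mul(4624, Pow(Mul(Add(4, Rational(1, 5)), Pow(Add(283, Add(4, Rational(1, 5))), -1), Add(2, Mul(-208005, Add(4, Rational(1, 5))), Mul(-735, Pow(Add(4, Rational(1, 5)), 2)))), -1)) = Mul(4624, Pow(Mul(Rational(21, 5), Pow(Add(283, Rational(21, 5)), -1), Add(2, Mul(-208005, Rational(21, 5)), Mul(-735, Pow(Rational(21, 5), 2)))), -1)) = Mul(4624, Pow(Mul(Rational(21, 5), Pow(Rational(1436, 5), -1), Add(2, -873621, Mul(-735, Rational(441, 25)))), -1)) = Mul(4624, Pow(Mul(Rational(21, 5), Rational(5, 1436), Add(2, -873621, Rational(-64827, 5))), -1)) = Mul(4624, Pow(Mul(Rational(21, 5), Rational(5, 1436), Rational(-4432922, 5)), -1)) = Mul(4624, Pow(Rational(-46545681, 3590), -1)) = Mul(4624, Rational(-3590, 46545681)) = Rational(-16600160, 46545681)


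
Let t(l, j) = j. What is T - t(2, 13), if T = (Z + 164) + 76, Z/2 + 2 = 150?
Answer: 523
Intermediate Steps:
Z = 296 (Z = -4 + 2*150 = -4 + 300 = 296)
T = 536 (T = (296 + 164) + 76 = 460 + 76 = 536)
T - t(2, 13) = 536 - 1*13 = 536 - 13 = 523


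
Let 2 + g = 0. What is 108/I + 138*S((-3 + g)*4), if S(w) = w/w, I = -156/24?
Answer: 1578/13 ≈ 121.38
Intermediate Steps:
g = -2 (g = -2 + 0 = -2)
I = -13/2 (I = -156*1/24 = -13/2 ≈ -6.5000)
S(w) = 1
108/I + 138*S((-3 + g)*4) = 108/(-13/2) + 138*1 = 108*(-2/13) + 138 = -216/13 + 138 = 1578/13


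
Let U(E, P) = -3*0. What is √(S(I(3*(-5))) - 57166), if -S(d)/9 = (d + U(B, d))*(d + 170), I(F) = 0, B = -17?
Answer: I*√57166 ≈ 239.09*I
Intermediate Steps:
U(E, P) = 0
S(d) = -9*d*(170 + d) (S(d) = -9*(d + 0)*(d + 170) = -9*d*(170 + d))
√(S(I(3*(-5))) - 57166) = √(9*0*(-170 - 1*0) - 57166) = √(9*0*(-170 + 0) - 57166) = √(9*0*(-170) - 57166) = √(0 - 57166) = √(-57166) = I*√57166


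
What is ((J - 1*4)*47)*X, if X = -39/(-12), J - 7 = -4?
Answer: -611/4 ≈ -152.75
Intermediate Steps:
J = 3 (J = 7 - 4 = 3)
X = 13/4 (X = -39*(-1/12) = 13/4 ≈ 3.2500)
((J - 1*4)*47)*X = ((3 - 1*4)*47)*(13/4) = ((3 - 4)*47)*(13/4) = -1*47*(13/4) = -47*13/4 = -611/4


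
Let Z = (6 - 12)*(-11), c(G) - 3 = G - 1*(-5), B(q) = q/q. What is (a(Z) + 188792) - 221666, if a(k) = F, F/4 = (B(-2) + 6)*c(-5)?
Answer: -32790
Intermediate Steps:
B(q) = 1
c(G) = 8 + G (c(G) = 3 + (G - 1*(-5)) = 3 + (G + 5) = 3 + (5 + G) = 8 + G)
Z = 66 (Z = -6*(-11) = 66)
F = 84 (F = 4*((1 + 6)*(8 - 5)) = 4*(7*3) = 4*21 = 84)
a(k) = 84
(a(Z) + 188792) - 221666 = (84 + 188792) - 221666 = 188876 - 221666 = -32790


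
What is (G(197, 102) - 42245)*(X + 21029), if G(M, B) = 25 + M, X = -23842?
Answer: 118210699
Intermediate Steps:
(G(197, 102) - 42245)*(X + 21029) = ((25 + 197) - 42245)*(-23842 + 21029) = (222 - 42245)*(-2813) = -42023*(-2813) = 118210699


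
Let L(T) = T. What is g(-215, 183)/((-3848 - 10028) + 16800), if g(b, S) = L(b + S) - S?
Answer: -5/68 ≈ -0.073529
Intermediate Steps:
g(b, S) = b (g(b, S) = (b + S) - S = (S + b) - S = b)
g(-215, 183)/((-3848 - 10028) + 16800) = -215/((-3848 - 10028) + 16800) = -215/(-13876 + 16800) = -215/2924 = -215*1/2924 = -5/68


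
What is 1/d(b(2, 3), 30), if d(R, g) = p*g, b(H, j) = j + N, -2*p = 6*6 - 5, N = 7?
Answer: -1/465 ≈ -0.0021505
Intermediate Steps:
p = -31/2 (p = -(6*6 - 5)/2 = -(36 - 5)/2 = -1/2*31 = -31/2 ≈ -15.500)
b(H, j) = 7 + j (b(H, j) = j + 7 = 7 + j)
d(R, g) = -31*g/2
1/d(b(2, 3), 30) = 1/(-31/2*30) = 1/(-465) = -1/465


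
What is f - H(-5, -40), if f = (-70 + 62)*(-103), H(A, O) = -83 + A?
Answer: 912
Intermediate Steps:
f = 824 (f = -8*(-103) = 824)
f - H(-5, -40) = 824 - (-83 - 5) = 824 - 1*(-88) = 824 + 88 = 912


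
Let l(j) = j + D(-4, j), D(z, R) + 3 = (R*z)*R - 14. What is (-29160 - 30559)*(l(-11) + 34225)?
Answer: -2013306647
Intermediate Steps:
D(z, R) = -17 + z*R² (D(z, R) = -3 + ((R*z)*R - 14) = -3 + (z*R² - 14) = -3 + (-14 + z*R²) = -17 + z*R²)
l(j) = -17 + j - 4*j² (l(j) = j + (-17 - 4*j²) = -17 + j - 4*j²)
(-29160 - 30559)*(l(-11) + 34225) = (-29160 - 30559)*((-17 - 11 - 4*(-11)²) + 34225) = -59719*((-17 - 11 - 4*121) + 34225) = -59719*((-17 - 11 - 484) + 34225) = -59719*(-512 + 34225) = -59719*33713 = -2013306647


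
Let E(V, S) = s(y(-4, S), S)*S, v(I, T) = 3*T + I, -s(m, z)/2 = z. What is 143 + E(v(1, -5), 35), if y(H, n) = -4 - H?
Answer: -2307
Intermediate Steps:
s(m, z) = -2*z
v(I, T) = I + 3*T
E(V, S) = -2*S² (E(V, S) = (-2*S)*S = -2*S²)
143 + E(v(1, -5), 35) = 143 - 2*35² = 143 - 2*1225 = 143 - 2450 = -2307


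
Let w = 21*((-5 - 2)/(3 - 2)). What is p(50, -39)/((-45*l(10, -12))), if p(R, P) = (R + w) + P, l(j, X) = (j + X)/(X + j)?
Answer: 136/45 ≈ 3.0222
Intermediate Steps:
l(j, X) = 1 (l(j, X) = (X + j)/(X + j) = 1)
w = -147 (w = 21*(-7/1) = 21*(-7*1) = 21*(-7) = -147)
p(R, P) = -147 + P + R (p(R, P) = (R - 147) + P = (-147 + R) + P = -147 + P + R)
p(50, -39)/((-45*l(10, -12))) = (-147 - 39 + 50)/((-45*1)) = -136/(-45) = -136*(-1/45) = 136/45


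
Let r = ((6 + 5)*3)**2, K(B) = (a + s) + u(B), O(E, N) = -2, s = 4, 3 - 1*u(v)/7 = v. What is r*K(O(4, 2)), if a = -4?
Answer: 38115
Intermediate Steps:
u(v) = 21 - 7*v
K(B) = 21 - 7*B (K(B) = (-4 + 4) + (21 - 7*B) = 0 + (21 - 7*B) = 21 - 7*B)
r = 1089 (r = (11*3)**2 = 33**2 = 1089)
r*K(O(4, 2)) = 1089*(21 - 7*(-2)) = 1089*(21 + 14) = 1089*35 = 38115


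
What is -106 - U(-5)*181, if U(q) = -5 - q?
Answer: -106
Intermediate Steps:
-106 - U(-5)*181 = -106 - (-5 - 1*(-5))*181 = -106 - (-5 + 5)*181 = -106 - 1*0*181 = -106 + 0*181 = -106 + 0 = -106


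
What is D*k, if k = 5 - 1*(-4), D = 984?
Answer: 8856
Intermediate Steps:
k = 9 (k = 5 + 4 = 9)
D*k = 984*9 = 8856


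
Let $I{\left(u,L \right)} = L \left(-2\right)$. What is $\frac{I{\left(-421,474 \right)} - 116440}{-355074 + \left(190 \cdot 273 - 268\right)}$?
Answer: $\frac{29347}{75868} \approx 0.38682$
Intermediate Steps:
$I{\left(u,L \right)} = - 2 L$
$\frac{I{\left(-421,474 \right)} - 116440}{-355074 + \left(190 \cdot 273 - 268\right)} = \frac{\left(-2\right) 474 - 116440}{-355074 + \left(190 \cdot 273 - 268\right)} = \frac{-948 - 116440}{-355074 + \left(51870 - 268\right)} = - \frac{117388}{-355074 + 51602} = - \frac{117388}{-303472} = \left(-117388\right) \left(- \frac{1}{303472}\right) = \frac{29347}{75868}$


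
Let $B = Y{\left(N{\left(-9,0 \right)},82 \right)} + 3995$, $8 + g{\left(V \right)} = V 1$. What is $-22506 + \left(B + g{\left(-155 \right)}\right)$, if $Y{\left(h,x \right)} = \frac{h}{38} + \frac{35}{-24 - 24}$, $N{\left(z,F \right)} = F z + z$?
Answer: $- \frac{17031569}{912} \approx -18675.0$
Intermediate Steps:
$N{\left(z,F \right)} = z + F z$
$Y{\left(h,x \right)} = - \frac{35}{48} + \frac{h}{38}$ ($Y{\left(h,x \right)} = h \frac{1}{38} + \frac{35}{-24 - 24} = \frac{h}{38} + \frac{35}{-48} = \frac{h}{38} + 35 \left(- \frac{1}{48}\right) = \frac{h}{38} - \frac{35}{48} = - \frac{35}{48} + \frac{h}{38}$)
$g{\left(V \right)} = -8 + V$ ($g{\left(V \right)} = -8 + V 1 = -8 + V$)
$B = \frac{3642559}{912}$ ($B = \left(- \frac{35}{48} + \frac{\left(-9\right) \left(1 + 0\right)}{38}\right) + 3995 = \left(- \frac{35}{48} + \frac{\left(-9\right) 1}{38}\right) + 3995 = \left(- \frac{35}{48} + \frac{1}{38} \left(-9\right)\right) + 3995 = \left(- \frac{35}{48} - \frac{9}{38}\right) + 3995 = - \frac{881}{912} + 3995 = \frac{3642559}{912} \approx 3994.0$)
$-22506 + \left(B + g{\left(-155 \right)}\right) = -22506 + \left(\frac{3642559}{912} - 163\right) = -22506 + \frac{3493903}{912} = - \frac{17031569}{912}$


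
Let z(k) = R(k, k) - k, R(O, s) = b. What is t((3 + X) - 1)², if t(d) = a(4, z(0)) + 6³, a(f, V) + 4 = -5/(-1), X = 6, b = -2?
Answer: 47089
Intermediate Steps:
R(O, s) = -2
z(k) = -2 - k
a(f, V) = 1 (a(f, V) = -4 - 5/(-1) = -4 - 5*(-1) = -4 + 5 = 1)
t(d) = 217 (t(d) = 1 + 6³ = 1 + 216 = 217)
t((3 + X) - 1)² = 217² = 47089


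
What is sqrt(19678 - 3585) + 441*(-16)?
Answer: -7056 + 11*sqrt(133) ≈ -6929.1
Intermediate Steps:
sqrt(19678 - 3585) + 441*(-16) = sqrt(16093) - 7056 = 11*sqrt(133) - 7056 = -7056 + 11*sqrt(133)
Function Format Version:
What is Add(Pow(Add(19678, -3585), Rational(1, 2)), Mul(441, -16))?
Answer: Add(-7056, Mul(11, Pow(133, Rational(1, 2)))) ≈ -6929.1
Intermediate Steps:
Add(Pow(Add(19678, -3585), Rational(1, 2)), Mul(441, -16)) = Add(Pow(16093, Rational(1, 2)), -7056) = Add(Mul(11, Pow(133, Rational(1, 2))), -7056) = Add(-7056, Mul(11, Pow(133, Rational(1, 2))))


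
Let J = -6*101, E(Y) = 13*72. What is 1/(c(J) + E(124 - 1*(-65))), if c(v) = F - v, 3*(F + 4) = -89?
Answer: 3/4525 ≈ 0.00066298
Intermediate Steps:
F = -101/3 (F = -4 + (⅓)*(-89) = -4 - 89/3 = -101/3 ≈ -33.667)
E(Y) = 936
J = -606
c(v) = -101/3 - v
1/(c(J) + E(124 - 1*(-65))) = 1/((-101/3 - 1*(-606)) + 936) = 1/((-101/3 + 606) + 936) = 1/(1717/3 + 936) = 1/(4525/3) = 3/4525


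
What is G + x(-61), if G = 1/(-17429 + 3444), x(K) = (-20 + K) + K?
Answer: -1985871/13985 ≈ -142.00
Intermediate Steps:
x(K) = -20 + 2*K
G = -1/13985 (G = 1/(-13985) = -1/13985 ≈ -7.1505e-5)
G + x(-61) = -1/13985 + (-20 + 2*(-61)) = -1/13985 + (-20 - 122) = -1/13985 - 142 = -1985871/13985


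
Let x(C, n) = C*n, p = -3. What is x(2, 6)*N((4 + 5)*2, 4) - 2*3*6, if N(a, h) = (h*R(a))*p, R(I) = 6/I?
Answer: -84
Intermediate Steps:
N(a, h) = -18*h/a (N(a, h) = (h*(6/a))*(-3) = (6*h/a)*(-3) = -18*h/a)
x(2, 6)*N((4 + 5)*2, 4) - 2*3*6 = (2*6)*(-18*4/(4 + 5)*2) - 2*3*6 = 12*(-18*4/9*2) - 6*6 = 12*(-18*4/18) - 36 = 12*(-18*4*1/18) - 36 = 12*(-4) - 36 = -48 - 36 = -84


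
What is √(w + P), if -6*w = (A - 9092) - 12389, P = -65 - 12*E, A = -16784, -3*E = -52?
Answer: √24418/2 ≈ 78.131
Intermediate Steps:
E = 52/3 (E = -⅓*(-52) = 52/3 ≈ 17.333)
P = -273 (P = -65 - 12*52/3 = -65 - 208 = -273)
w = 12755/2 (w = -((-16784 - 9092) - 12389)/6 = -(-25876 - 12389)/6 = -⅙*(-38265) = 12755/2 ≈ 6377.5)
√(w + P) = √(12755/2 - 273) = √(12209/2) = √24418/2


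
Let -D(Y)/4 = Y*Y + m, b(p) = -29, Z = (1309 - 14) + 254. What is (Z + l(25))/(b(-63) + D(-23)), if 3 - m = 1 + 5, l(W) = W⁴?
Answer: -392174/2133 ≈ -183.86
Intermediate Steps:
Z = 1549 (Z = 1295 + 254 = 1549)
m = -3 (m = 3 - (1 + 5) = 3 - 1*6 = 3 - 6 = -3)
D(Y) = 12 - 4*Y² (D(Y) = -4*(Y*Y - 3) = -4*(Y² - 3) = -4*(-3 + Y²) = 12 - 4*Y²)
(Z + l(25))/(b(-63) + D(-23)) = (1549 + 25⁴)/(-29 + (12 - 4*(-23)²)) = (1549 + 390625)/(-29 + (12 - 4*529)) = 392174/(-29 + (12 - 2116)) = 392174/(-29 - 2104) = 392174/(-2133) = 392174*(-1/2133) = -392174/2133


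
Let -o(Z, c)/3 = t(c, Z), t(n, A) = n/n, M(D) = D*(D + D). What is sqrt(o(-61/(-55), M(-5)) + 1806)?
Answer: sqrt(1803) ≈ 42.462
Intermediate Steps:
M(D) = 2*D**2 (M(D) = D*(2*D) = 2*D**2)
t(n, A) = 1
o(Z, c) = -3 (o(Z, c) = -3*1 = -3)
sqrt(o(-61/(-55), M(-5)) + 1806) = sqrt(-3 + 1806) = sqrt(1803)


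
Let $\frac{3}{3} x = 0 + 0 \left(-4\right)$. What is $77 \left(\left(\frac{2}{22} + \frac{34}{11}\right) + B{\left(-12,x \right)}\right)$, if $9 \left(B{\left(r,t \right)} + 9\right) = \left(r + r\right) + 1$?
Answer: $- \frac{5803}{9} \approx -644.78$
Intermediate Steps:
$x = 0$ ($x = 0 + 0 \left(-4\right) = 0 + 0 = 0$)
$B{\left(r,t \right)} = - \frac{80}{9} + \frac{2 r}{9}$ ($B{\left(r,t \right)} = -9 + \frac{\left(r + r\right) + 1}{9} = -9 + \frac{2 r + 1}{9} = -9 + \frac{1 + 2 r}{9} = -9 + \left(\frac{1}{9} + \frac{2 r}{9}\right) = - \frac{80}{9} + \frac{2 r}{9}$)
$77 \left(\left(\frac{2}{22} + \frac{34}{11}\right) + B{\left(-12,x \right)}\right) = 77 \left(\left(\frac{2}{22} + \frac{34}{11}\right) + \left(- \frac{80}{9} + \frac{2}{9} \left(-12\right)\right)\right) = 77 \left(\left(2 \cdot \frac{1}{22} + 34 \cdot \frac{1}{11}\right) - \frac{104}{9}\right) = 77 \left(\left(\frac{1}{11} + \frac{34}{11}\right) - \frac{104}{9}\right) = 77 \left(\frac{35}{11} - \frac{104}{9}\right) = 77 \left(- \frac{829}{99}\right) = - \frac{5803}{9}$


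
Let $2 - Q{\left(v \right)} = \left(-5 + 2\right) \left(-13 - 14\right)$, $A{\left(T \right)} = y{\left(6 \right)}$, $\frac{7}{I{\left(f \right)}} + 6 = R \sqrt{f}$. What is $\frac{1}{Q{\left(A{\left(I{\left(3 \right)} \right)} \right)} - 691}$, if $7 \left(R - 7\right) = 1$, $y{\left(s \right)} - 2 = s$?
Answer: $- \frac{1}{770} \approx -0.0012987$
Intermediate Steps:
$y{\left(s \right)} = 2 + s$
$R = \frac{50}{7}$ ($R = 7 + \frac{1}{7} \cdot 1 = 7 + \frac{1}{7} = \frac{50}{7} \approx 7.1429$)
$I{\left(f \right)} = \frac{7}{-6 + \frac{50 \sqrt{f}}{7}}$
$A{\left(T \right)} = 8$ ($A{\left(T \right)} = 2 + 6 = 8$)
$Q{\left(v \right)} = -79$ ($Q{\left(v \right)} = 2 - \left(-5 + 2\right) \left(-13 - 14\right) = 2 - \left(-3\right) \left(-27\right) = 2 - 81 = -79$)
$\frac{1}{Q{\left(A{\left(I{\left(3 \right)} \right)} \right)} - 691} = \frac{1}{-79 - 691} = \frac{1}{-770} = - \frac{1}{770}$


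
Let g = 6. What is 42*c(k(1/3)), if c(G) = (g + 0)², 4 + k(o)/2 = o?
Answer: 1512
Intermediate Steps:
k(o) = -8 + 2*o
c(G) = 36 (c(G) = (6 + 0)² = 6² = 36)
42*c(k(1/3)) = 42*36 = 1512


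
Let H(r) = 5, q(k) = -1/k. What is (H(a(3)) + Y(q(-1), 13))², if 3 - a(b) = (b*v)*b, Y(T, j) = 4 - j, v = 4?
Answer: 16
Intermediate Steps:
a(b) = 3 - 4*b² (a(b) = 3 - b*4*b = 3 - 4*b*b = 3 - 4*b²)
(H(a(3)) + Y(q(-1), 13))² = (5 + (4 - 1*13))² = (5 + (4 - 13))² = (5 - 9)² = (-4)² = 16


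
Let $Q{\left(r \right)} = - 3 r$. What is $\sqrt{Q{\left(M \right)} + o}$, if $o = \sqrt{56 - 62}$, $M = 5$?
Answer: $\sqrt{-15 + i \sqrt{6}} \approx 0.31519 + 3.8858 i$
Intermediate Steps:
$o = i \sqrt{6}$ ($o = \sqrt{-6} = i \sqrt{6} \approx 2.4495 i$)
$\sqrt{Q{\left(M \right)} + o} = \sqrt{\left(-3\right) 5 + i \sqrt{6}} = \sqrt{-15 + i \sqrt{6}}$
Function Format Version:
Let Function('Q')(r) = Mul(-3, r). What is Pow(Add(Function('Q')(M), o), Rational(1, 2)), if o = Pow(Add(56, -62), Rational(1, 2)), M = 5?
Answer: Pow(Add(-15, Mul(I, Pow(6, Rational(1, 2)))), Rational(1, 2)) ≈ Add(0.31519, Mul(3.8858, I))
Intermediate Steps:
o = Mul(I, Pow(6, Rational(1, 2))) (o = Pow(-6, Rational(1, 2)) = Mul(I, Pow(6, Rational(1, 2))) ≈ Mul(2.4495, I))
Pow(Add(Function('Q')(M), o), Rational(1, 2)) = Pow(Add(Mul(-3, 5), Mul(I, Pow(6, Rational(1, 2)))), Rational(1, 2)) = Pow(Add(-15, Mul(I, Pow(6, Rational(1, 2)))), Rational(1, 2))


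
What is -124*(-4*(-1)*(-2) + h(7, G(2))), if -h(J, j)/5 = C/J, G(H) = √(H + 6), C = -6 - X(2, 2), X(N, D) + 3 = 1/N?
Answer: 682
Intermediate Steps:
X(N, D) = -3 + 1/N
C = -7/2 (C = -6 - (-3 + 1/2) = -6 - (-3 + ½) = -6 - 1*(-5/2) = -6 + 5/2 = -7/2 ≈ -3.5000)
G(H) = √(6 + H)
h(J, j) = 35/(2*J) (h(J, j) = -(-35)/(2*J) = 35/(2*J))
-124*(-4*(-1)*(-2) + h(7, G(2))) = -124*(-4*(-1)*(-2) + (35/2)/7) = -124*(4*(-2) + (35/2)*(⅐)) = -124*(-8 + 5/2) = -124*(-11/2) = 682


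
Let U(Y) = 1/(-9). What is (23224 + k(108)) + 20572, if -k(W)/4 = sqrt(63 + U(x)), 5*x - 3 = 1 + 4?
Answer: 43796 - 4*sqrt(566)/3 ≈ 43764.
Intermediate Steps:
x = 8/5 (x = 3/5 + (1 + 4)/5 = 3/5 + (1/5)*5 = 3/5 + 1 = 8/5 ≈ 1.6000)
U(Y) = -1/9
k(W) = -4*sqrt(566)/3 (k(W) = -4*sqrt(63 - 1/9) = -4*sqrt(566)/3)
(23224 + k(108)) + 20572 = (23224 - 4*sqrt(566)/3) + 20572 = 43796 - 4*sqrt(566)/3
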